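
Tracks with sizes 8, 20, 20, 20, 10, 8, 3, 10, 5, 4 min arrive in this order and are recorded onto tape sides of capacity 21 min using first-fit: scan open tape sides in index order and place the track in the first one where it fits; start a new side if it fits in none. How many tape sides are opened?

  8 → side 1 (new)  [load 8/21]
  20 → side 2 (new)  [load 20/21]
  20 → side 3 (new)  [load 20/21]
  20 → side 4 (new)  [load 20/21]
  10 → side 1  [load 18/21]
  8 → side 5 (new)  [load 8/21]
  3 → side 1  [load 21/21]
  10 → side 5  [load 18/21]
  5 → side 6 (new)  [load 5/21]
  4 → side 6  [load 9/21]
6 tape sides opened.

6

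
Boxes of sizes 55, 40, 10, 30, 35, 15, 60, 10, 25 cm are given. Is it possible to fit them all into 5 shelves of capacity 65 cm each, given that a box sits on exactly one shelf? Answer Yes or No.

A valid assignment using 5 shelves:
  shelf 1: 60 = 60
  shelf 2: 55 + 10 = 65
  shelf 3: 40 + 25 = 65
  shelf 4: 35 + 30 = 65
  shelf 5: 15 + 10 = 25
Every load is within 65 cm, so 5 shelves suffice.

Yes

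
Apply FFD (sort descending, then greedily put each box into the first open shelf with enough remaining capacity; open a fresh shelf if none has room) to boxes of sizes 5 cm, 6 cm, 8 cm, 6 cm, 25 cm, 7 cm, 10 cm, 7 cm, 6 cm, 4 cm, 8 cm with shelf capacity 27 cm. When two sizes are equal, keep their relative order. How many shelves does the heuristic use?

Sorted descending: 25, 10, 8, 8, 7, 7, 6, 6, 6, 5, 4.
  25 → shelf 1 (new)  [load 25/27]
  10 → shelf 2 (new)  [load 10/27]
  8 → shelf 2  [load 18/27]
  8 → shelf 2  [load 26/27]
  7 → shelf 3 (new)  [load 7/27]
  7 → shelf 3  [load 14/27]
  6 → shelf 3  [load 20/27]
  6 → shelf 3  [load 26/27]
  6 → shelf 4 (new)  [load 6/27]
  5 → shelf 4  [load 11/27]
  4 → shelf 4  [load 15/27]
4 shelves opened.

4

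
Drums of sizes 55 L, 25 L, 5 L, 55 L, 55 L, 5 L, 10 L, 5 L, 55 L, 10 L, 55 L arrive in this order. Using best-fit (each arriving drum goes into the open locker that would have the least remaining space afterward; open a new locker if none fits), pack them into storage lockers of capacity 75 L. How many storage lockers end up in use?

  55 → locker 1 (new)  [load 55/75]
  25 → locker 2 (new)  [load 25/75]
  5 → locker 1  [load 60/75]
  55 → locker 3 (new)  [load 55/75]
  55 → locker 4 (new)  [load 55/75]
  5 → locker 1  [load 65/75]
  10 → locker 1  [load 75/75]
  5 → locker 3  [load 60/75]
  55 → locker 5 (new)  [load 55/75]
  10 → locker 3  [load 70/75]
  55 → locker 6 (new)  [load 55/75]
6 storage lockers opened.

6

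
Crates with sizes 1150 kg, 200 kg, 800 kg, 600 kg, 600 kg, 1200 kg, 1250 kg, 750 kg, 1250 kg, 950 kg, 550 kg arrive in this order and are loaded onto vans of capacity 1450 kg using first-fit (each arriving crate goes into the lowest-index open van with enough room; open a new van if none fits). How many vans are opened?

8

  1150 → van 1 (new)  [load 1150/1450]
  200 → van 1  [load 1350/1450]
  800 → van 2 (new)  [load 800/1450]
  600 → van 2  [load 1400/1450]
  600 → van 3 (new)  [load 600/1450]
  1200 → van 4 (new)  [load 1200/1450]
  1250 → van 5 (new)  [load 1250/1450]
  750 → van 3  [load 1350/1450]
  1250 → van 6 (new)  [load 1250/1450]
  950 → van 7 (new)  [load 950/1450]
  550 → van 8 (new)  [load 550/1450]
8 vans opened.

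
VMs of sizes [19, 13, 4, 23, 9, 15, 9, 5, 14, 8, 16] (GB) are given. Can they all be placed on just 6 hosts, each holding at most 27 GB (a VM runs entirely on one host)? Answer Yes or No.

A valid assignment using 6 hosts:
  host 1: 23 + 4 = 27
  host 2: 19 + 8 = 27
  host 3: 16 + 9 = 25
  host 4: 15 + 9 = 24
  host 5: 14 + 13 = 27
  host 6: 5 = 5
Every load is within 27 GB, so 6 hosts suffice.

Yes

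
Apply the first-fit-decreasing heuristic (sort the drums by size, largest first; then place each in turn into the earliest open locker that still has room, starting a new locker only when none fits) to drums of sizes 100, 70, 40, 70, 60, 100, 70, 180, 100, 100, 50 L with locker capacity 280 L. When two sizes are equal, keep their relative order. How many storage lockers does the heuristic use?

4

Sorted descending: 180, 100, 100, 100, 100, 70, 70, 70, 60, 50, 40.
  180 → locker 1 (new)  [load 180/280]
  100 → locker 1  [load 280/280]
  100 → locker 2 (new)  [load 100/280]
  100 → locker 2  [load 200/280]
  100 → locker 3 (new)  [load 100/280]
  70 → locker 2  [load 270/280]
  70 → locker 3  [load 170/280]
  70 → locker 3  [load 240/280]
  60 → locker 4 (new)  [load 60/280]
  50 → locker 4  [load 110/280]
  40 → locker 3  [load 280/280]
4 storage lockers opened.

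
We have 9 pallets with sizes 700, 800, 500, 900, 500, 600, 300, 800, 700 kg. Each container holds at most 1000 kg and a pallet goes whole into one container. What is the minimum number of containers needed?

Total = 900 + 800 + 800 + 700 + 700 + 600 + 500 + 500 + 300 = 5800 kg.
Lower bound: ⌈5800/1000⌉ = 6 containers.
A packing using 7 containers:
  container 1: 900 = 900
  container 2: 800 = 800
  container 3: 800 = 800
  container 4: 700 + 300 = 1000
  container 5: 700 = 700
  container 6: 600 = 600
  container 7: 500 + 500 = 1000
No arrangement into 6 containers stays within capacity, so 7 is optimal.

7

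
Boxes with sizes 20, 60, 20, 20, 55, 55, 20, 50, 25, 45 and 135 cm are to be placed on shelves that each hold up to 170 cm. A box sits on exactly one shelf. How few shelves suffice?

Total = 135 + 60 + 55 + 55 + 50 + 45 + 25 + 20 + 20 + 20 + 20 = 505 cm.
Lower bound: ⌈505/170⌉ = 3 shelves.
A packing using 4 shelves:
  shelf 1: 135 + 25 = 160
  shelf 2: 60 + 55 + 55 = 170
  shelf 3: 50 + 45 + 20 + 20 + 20 = 155
  shelf 4: 20 = 20
No arrangement into 3 shelves stays within capacity, so 4 is optimal.

4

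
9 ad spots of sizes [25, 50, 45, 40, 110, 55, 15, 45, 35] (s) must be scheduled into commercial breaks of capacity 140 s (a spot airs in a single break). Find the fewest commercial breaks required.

4

Total = 110 + 55 + 50 + 45 + 45 + 40 + 35 + 25 + 15 = 420 s.
Lower bound: ⌈420/140⌉ = 3 commercial breaks.
A packing using 4 commercial breaks:
  break 1: 110 + 25 = 135
  break 2: 55 + 50 + 35 = 140
  break 3: 45 + 45 + 40 = 130
  break 4: 15 = 15
No arrangement into 3 commercial breaks stays within capacity, so 4 is optimal.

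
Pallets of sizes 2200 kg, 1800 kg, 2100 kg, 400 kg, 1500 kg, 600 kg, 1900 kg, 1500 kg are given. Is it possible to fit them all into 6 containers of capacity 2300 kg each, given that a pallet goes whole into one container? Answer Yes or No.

A valid assignment using 6 containers:
  container 1: 2200 = 2200
  container 2: 2100 = 2100
  container 3: 1900 + 400 = 2300
  container 4: 1800 = 1800
  container 5: 1500 + 600 = 2100
  container 6: 1500 = 1500
Every load is within 2300 kg, so 6 containers suffice.

Yes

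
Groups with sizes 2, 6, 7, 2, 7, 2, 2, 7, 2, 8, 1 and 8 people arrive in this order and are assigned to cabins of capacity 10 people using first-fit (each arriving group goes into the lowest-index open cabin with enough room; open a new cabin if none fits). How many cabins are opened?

  2 → cabin 1 (new)  [load 2/10]
  6 → cabin 1  [load 8/10]
  7 → cabin 2 (new)  [load 7/10]
  2 → cabin 1  [load 10/10]
  7 → cabin 3 (new)  [load 7/10]
  2 → cabin 2  [load 9/10]
  2 → cabin 3  [load 9/10]
  7 → cabin 4 (new)  [load 7/10]
  2 → cabin 4  [load 9/10]
  8 → cabin 5 (new)  [load 8/10]
  1 → cabin 2  [load 10/10]
  8 → cabin 6 (new)  [load 8/10]
6 cabins opened.

6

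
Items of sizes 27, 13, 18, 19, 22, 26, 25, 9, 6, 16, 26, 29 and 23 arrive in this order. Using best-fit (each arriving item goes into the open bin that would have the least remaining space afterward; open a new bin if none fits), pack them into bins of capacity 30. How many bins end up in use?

10

  27 → bin 1 (new)  [load 27/30]
  13 → bin 2 (new)  [load 13/30]
  18 → bin 3 (new)  [load 18/30]
  19 → bin 4 (new)  [load 19/30]
  22 → bin 5 (new)  [load 22/30]
  26 → bin 6 (new)  [load 26/30]
  25 → bin 7 (new)  [load 25/30]
  9 → bin 4  [load 28/30]
  6 → bin 5  [load 28/30]
  16 → bin 2  [load 29/30]
  26 → bin 8 (new)  [load 26/30]
  29 → bin 9 (new)  [load 29/30]
  23 → bin 10 (new)  [load 23/30]
10 bins opened.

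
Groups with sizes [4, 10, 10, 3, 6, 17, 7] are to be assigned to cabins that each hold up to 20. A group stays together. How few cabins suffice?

Total = 17 + 10 + 10 + 7 + 6 + 4 + 3 = 57.
Lower bound: ⌈57/20⌉ = 3 cabins.
A packing using 3 cabins:
  cabin 1: 17 + 3 = 20
  cabin 2: 10 + 10 = 20
  cabin 3: 7 + 6 + 4 = 17
This matches the lower bound, so 3 is optimal.

3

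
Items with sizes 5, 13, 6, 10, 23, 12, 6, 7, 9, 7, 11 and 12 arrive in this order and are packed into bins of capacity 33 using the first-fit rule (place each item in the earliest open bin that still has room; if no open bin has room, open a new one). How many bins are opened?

4

  5 → bin 1 (new)  [load 5/33]
  13 → bin 1  [load 18/33]
  6 → bin 1  [load 24/33]
  10 → bin 2 (new)  [load 10/33]
  23 → bin 2  [load 33/33]
  12 → bin 3 (new)  [load 12/33]
  6 → bin 1  [load 30/33]
  7 → bin 3  [load 19/33]
  9 → bin 3  [load 28/33]
  7 → bin 4 (new)  [load 7/33]
  11 → bin 4  [load 18/33]
  12 → bin 4  [load 30/33]
4 bins opened.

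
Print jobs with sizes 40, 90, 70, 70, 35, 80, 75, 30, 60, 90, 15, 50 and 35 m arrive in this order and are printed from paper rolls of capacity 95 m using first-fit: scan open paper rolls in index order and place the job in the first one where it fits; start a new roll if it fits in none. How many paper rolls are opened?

  40 → roll 1 (new)  [load 40/95]
  90 → roll 2 (new)  [load 90/95]
  70 → roll 3 (new)  [load 70/95]
  70 → roll 4 (new)  [load 70/95]
  35 → roll 1  [load 75/95]
  80 → roll 5 (new)  [load 80/95]
  75 → roll 6 (new)  [load 75/95]
  30 → roll 7 (new)  [load 30/95]
  60 → roll 7  [load 90/95]
  90 → roll 8 (new)  [load 90/95]
  15 → roll 1  [load 90/95]
  50 → roll 9 (new)  [load 50/95]
  35 → roll 9  [load 85/95]
9 paper rolls opened.

9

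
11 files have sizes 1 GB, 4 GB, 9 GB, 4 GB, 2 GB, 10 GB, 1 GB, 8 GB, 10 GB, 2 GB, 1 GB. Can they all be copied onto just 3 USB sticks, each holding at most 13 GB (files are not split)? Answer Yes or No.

No

Total = 52 GB; ⌈52/13⌉ = 4.
At least 4 USB sticks are required, but only 3 are allowed.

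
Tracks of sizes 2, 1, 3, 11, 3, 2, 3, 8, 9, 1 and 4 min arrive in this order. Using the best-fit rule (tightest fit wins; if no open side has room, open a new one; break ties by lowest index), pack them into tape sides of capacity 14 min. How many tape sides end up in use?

  2 → side 1 (new)  [load 2/14]
  1 → side 1  [load 3/14]
  3 → side 1  [load 6/14]
  11 → side 2 (new)  [load 11/14]
  3 → side 2  [load 14/14]
  2 → side 1  [load 8/14]
  3 → side 1  [load 11/14]
  8 → side 3 (new)  [load 8/14]
  9 → side 4 (new)  [load 9/14]
  1 → side 1  [load 12/14]
  4 → side 4  [load 13/14]
4 tape sides opened.

4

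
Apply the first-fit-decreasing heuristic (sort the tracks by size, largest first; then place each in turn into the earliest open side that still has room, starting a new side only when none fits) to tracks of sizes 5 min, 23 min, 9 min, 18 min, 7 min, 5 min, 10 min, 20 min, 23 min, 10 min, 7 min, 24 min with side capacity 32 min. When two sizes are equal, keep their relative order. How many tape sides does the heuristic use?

Sorted descending: 24, 23, 23, 20, 18, 10, 10, 9, 7, 7, 5, 5.
  24 → side 1 (new)  [load 24/32]
  23 → side 2 (new)  [load 23/32]
  23 → side 3 (new)  [load 23/32]
  20 → side 4 (new)  [load 20/32]
  18 → side 5 (new)  [load 18/32]
  10 → side 4  [load 30/32]
  10 → side 5  [load 28/32]
  9 → side 2  [load 32/32]
  7 → side 1  [load 31/32]
  7 → side 3  [load 30/32]
  5 → side 6 (new)  [load 5/32]
  5 → side 6  [load 10/32]
6 tape sides opened.

6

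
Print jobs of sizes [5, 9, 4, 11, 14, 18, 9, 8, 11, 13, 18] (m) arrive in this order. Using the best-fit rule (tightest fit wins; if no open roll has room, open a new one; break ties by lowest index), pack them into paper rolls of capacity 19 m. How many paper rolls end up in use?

8

  5 → roll 1 (new)  [load 5/19]
  9 → roll 1  [load 14/19]
  4 → roll 1  [load 18/19]
  11 → roll 2 (new)  [load 11/19]
  14 → roll 3 (new)  [load 14/19]
  18 → roll 4 (new)  [load 18/19]
  9 → roll 5 (new)  [load 9/19]
  8 → roll 2  [load 19/19]
  11 → roll 6 (new)  [load 11/19]
  13 → roll 7 (new)  [load 13/19]
  18 → roll 8 (new)  [load 18/19]
8 paper rolls opened.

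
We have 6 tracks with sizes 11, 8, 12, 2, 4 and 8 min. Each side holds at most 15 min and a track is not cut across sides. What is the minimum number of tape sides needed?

4

Total = 12 + 11 + 8 + 8 + 4 + 2 = 45 min.
Lower bound: ⌈45/15⌉ = 3 tape sides.
Also, 4 tracks each exceed 15/2 min, and no two of those can share a side, so at least 4 tape sides are needed.
A packing using 4 tape sides:
  side 1: 12 + 2 = 14
  side 2: 11 + 4 = 15
  side 3: 8 = 8
  side 4: 8 = 8
This matches the lower bound, so 4 is optimal.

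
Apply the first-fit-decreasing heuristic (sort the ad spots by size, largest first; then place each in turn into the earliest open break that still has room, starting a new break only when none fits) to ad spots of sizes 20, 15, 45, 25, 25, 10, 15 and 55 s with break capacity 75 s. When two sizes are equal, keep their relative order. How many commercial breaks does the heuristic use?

Sorted descending: 55, 45, 25, 25, 20, 15, 15, 10.
  55 → break 1 (new)  [load 55/75]
  45 → break 2 (new)  [load 45/75]
  25 → break 2  [load 70/75]
  25 → break 3 (new)  [load 25/75]
  20 → break 1  [load 75/75]
  15 → break 3  [load 40/75]
  15 → break 3  [load 55/75]
  10 → break 3  [load 65/75]
3 commercial breaks opened.

3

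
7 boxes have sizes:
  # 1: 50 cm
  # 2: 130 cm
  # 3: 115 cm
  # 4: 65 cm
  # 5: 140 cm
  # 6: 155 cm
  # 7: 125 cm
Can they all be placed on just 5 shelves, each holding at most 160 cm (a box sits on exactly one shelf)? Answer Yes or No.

Total = 780 cm; ⌈780/160⌉ = 5.
The bound of 5 does not rule out 5, but exhaustive search shows no assignment into 5 shelves of capacity 160 cm exists — the minimum is 6.

No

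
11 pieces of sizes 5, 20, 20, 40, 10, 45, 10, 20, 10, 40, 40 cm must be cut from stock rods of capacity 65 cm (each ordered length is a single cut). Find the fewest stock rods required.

5

Total = 45 + 40 + 40 + 40 + 20 + 20 + 20 + 10 + 10 + 10 + 5 = 260 cm.
Lower bound: ⌈260/65⌉ = 4 stock rods.
A packing using 5 stock rods:
  stock rod 1: 45 + 20 = 65
  stock rod 2: 40 + 20 + 5 = 65
  stock rod 3: 40 + 20 = 60
  stock rod 4: 40 + 10 + 10 = 60
  stock rod 5: 10 = 10
No arrangement into 4 stock rods stays within capacity, so 5 is optimal.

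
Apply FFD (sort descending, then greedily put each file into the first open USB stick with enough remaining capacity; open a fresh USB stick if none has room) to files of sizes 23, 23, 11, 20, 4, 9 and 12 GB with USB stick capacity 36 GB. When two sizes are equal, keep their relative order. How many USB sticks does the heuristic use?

3

Sorted descending: 23, 23, 20, 12, 11, 9, 4.
  23 → USB stick 1 (new)  [load 23/36]
  23 → USB stick 2 (new)  [load 23/36]
  20 → USB stick 3 (new)  [load 20/36]
  12 → USB stick 1  [load 35/36]
  11 → USB stick 2  [load 34/36]
  9 → USB stick 3  [load 29/36]
  4 → USB stick 3  [load 33/36]
3 USB sticks opened.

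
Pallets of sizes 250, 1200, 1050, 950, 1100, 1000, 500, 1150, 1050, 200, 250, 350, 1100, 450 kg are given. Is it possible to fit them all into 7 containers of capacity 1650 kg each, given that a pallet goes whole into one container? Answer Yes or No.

No

Total = 10600 kg; ⌈10600/1650⌉ = 7.
8 pallets each exceed half the capacity and cannot share a container, forcing at least 8 containers.
At least 8 containers are required, but only 7 are allowed.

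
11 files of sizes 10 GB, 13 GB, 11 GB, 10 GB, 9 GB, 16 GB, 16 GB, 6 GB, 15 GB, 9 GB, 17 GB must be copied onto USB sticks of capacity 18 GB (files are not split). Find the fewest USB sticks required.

9

Total = 17 + 16 + 16 + 15 + 13 + 11 + 10 + 10 + 9 + 9 + 6 = 132 GB.
Lower bound: ⌈132/18⌉ = 8 USB sticks.
A packing using 9 USB sticks:
  USB stick 1: 17 = 17
  USB stick 2: 16 = 16
  USB stick 3: 16 = 16
  USB stick 4: 15 = 15
  USB stick 5: 13 = 13
  USB stick 6: 11 + 6 = 17
  USB stick 7: 10 = 10
  USB stick 8: 10 = 10
  USB stick 9: 9 + 9 = 18
No arrangement into 8 USB sticks stays within capacity, so 9 is optimal.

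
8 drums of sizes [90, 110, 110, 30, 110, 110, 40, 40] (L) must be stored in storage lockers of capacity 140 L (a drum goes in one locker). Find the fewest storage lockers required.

Total = 110 + 110 + 110 + 110 + 90 + 40 + 40 + 30 = 640 L.
Lower bound: ⌈640/140⌉ = 5 storage lockers.
A packing using 6 storage lockers:
  locker 1: 110 + 30 = 140
  locker 2: 110 = 110
  locker 3: 110 = 110
  locker 4: 110 = 110
  locker 5: 90 + 40 = 130
  locker 6: 40 = 40
No arrangement into 5 storage lockers stays within capacity, so 6 is optimal.

6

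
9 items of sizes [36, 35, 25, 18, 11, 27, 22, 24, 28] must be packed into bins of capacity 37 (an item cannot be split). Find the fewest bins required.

Total = 36 + 35 + 28 + 27 + 25 + 24 + 22 + 18 + 11 = 226.
Lower bound: ⌈226/37⌉ = 7 bins.
A packing using 8 bins:
  bin 1: 36 = 36
  bin 2: 35 = 35
  bin 3: 28 = 28
  bin 4: 27 = 27
  bin 5: 25 + 11 = 36
  bin 6: 24 = 24
  bin 7: 22 = 22
  bin 8: 18 = 18
No arrangement into 7 bins stays within capacity, so 8 is optimal.

8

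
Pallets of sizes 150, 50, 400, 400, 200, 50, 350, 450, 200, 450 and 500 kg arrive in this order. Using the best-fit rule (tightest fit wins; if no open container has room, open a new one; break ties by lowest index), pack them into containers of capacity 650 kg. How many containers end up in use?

6

  150 → container 1 (new)  [load 150/650]
  50 → container 1  [load 200/650]
  400 → container 1  [load 600/650]
  400 → container 2 (new)  [load 400/650]
  200 → container 2  [load 600/650]
  50 → container 1  [load 650/650]
  350 → container 3 (new)  [load 350/650]
  450 → container 4 (new)  [load 450/650]
  200 → container 4  [load 650/650]
  450 → container 5 (new)  [load 450/650]
  500 → container 6 (new)  [load 500/650]
6 containers opened.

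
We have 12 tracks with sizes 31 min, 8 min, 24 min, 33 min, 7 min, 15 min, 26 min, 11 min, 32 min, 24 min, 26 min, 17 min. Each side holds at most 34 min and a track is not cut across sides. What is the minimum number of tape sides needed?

Total = 33 + 32 + 31 + 26 + 26 + 24 + 24 + 17 + 15 + 11 + 8 + 7 = 254 min.
Lower bound: ⌈254/34⌉ = 8 tape sides.
A packing using 9 tape sides:
  side 1: 33 = 33
  side 2: 32 = 32
  side 3: 31 = 31
  side 4: 26 + 8 = 34
  side 5: 26 + 7 = 33
  side 6: 24 = 24
  side 7: 24 = 24
  side 8: 17 + 15 = 32
  side 9: 11 = 11
No arrangement into 8 tape sides stays within capacity, so 9 is optimal.

9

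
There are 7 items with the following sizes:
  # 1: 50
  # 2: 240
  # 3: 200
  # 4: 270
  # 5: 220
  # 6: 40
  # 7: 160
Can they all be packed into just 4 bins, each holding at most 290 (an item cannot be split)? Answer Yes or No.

Total = 1180; ⌈1180/290⌉ = 5.
At least 5 bins are required, but only 4 are allowed.

No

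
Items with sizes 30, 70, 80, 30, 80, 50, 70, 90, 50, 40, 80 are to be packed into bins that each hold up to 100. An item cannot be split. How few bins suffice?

Total = 90 + 80 + 80 + 80 + 70 + 70 + 50 + 50 + 40 + 30 + 30 = 670.
Lower bound: ⌈670/100⌉ = 7 bins.
A packing using 8 bins:
  bin 1: 90 = 90
  bin 2: 80 = 80
  bin 3: 80 = 80
  bin 4: 80 = 80
  bin 5: 70 + 30 = 100
  bin 6: 70 + 30 = 100
  bin 7: 50 + 50 = 100
  bin 8: 40 = 40
No arrangement into 7 bins stays within capacity, so 8 is optimal.

8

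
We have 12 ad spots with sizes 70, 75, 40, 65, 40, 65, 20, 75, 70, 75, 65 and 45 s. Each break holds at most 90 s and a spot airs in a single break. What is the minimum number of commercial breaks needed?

Total = 75 + 75 + 75 + 70 + 70 + 65 + 65 + 65 + 45 + 40 + 40 + 20 = 705 s.
Lower bound: ⌈705/90⌉ = 8 commercial breaks.
A packing using 10 commercial breaks:
  break 1: 75 = 75
  break 2: 75 = 75
  break 3: 75 = 75
  break 4: 70 + 20 = 90
  break 5: 70 = 70
  break 6: 65 = 65
  break 7: 65 = 65
  break 8: 65 = 65
  break 9: 45 + 40 = 85
  break 10: 40 = 40
No arrangement into 9 commercial breaks stays within capacity, so 10 is optimal.

10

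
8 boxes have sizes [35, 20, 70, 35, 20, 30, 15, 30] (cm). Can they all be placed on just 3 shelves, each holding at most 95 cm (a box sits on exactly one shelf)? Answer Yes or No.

A valid assignment using 3 shelves:
  shelf 1: 70 + 20 = 90
  shelf 2: 35 + 35 + 20 = 90
  shelf 3: 30 + 30 + 15 = 75
Every load is within 95 cm, so 3 shelves suffice.

Yes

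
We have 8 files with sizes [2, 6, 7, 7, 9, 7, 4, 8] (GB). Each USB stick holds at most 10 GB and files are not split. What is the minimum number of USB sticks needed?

6

Total = 9 + 8 + 7 + 7 + 7 + 6 + 4 + 2 = 50 GB.
Lower bound: ⌈50/10⌉ = 5 USB sticks.
Also, 6 files each exceed 5 GB, and no two of those can share a USB stick, so at least 6 USB sticks are needed.
A packing using 6 USB sticks:
  USB stick 1: 9 = 9
  USB stick 2: 8 + 2 = 10
  USB stick 3: 7 = 7
  USB stick 4: 7 = 7
  USB stick 5: 7 = 7
  USB stick 6: 6 + 4 = 10
This matches the lower bound, so 6 is optimal.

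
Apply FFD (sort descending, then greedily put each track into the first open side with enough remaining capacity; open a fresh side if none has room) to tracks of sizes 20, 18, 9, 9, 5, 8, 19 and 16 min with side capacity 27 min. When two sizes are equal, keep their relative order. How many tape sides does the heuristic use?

Sorted descending: 20, 19, 18, 16, 9, 9, 8, 5.
  20 → side 1 (new)  [load 20/27]
  19 → side 2 (new)  [load 19/27]
  18 → side 3 (new)  [load 18/27]
  16 → side 4 (new)  [load 16/27]
  9 → side 3  [load 27/27]
  9 → side 4  [load 25/27]
  8 → side 2  [load 27/27]
  5 → side 1  [load 25/27]
4 tape sides opened.

4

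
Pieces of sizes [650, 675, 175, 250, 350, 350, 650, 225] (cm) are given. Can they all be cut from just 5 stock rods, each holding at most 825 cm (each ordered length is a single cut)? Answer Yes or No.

Yes

A valid assignment using 5 stock rods:
  stock rod 1: 675 = 675
  stock rod 2: 650 + 175 = 825
  stock rod 3: 650 = 650
  stock rod 4: 350 + 350 = 700
  stock rod 5: 250 + 225 = 475
Every load is within 825 cm, so 5 stock rods suffice.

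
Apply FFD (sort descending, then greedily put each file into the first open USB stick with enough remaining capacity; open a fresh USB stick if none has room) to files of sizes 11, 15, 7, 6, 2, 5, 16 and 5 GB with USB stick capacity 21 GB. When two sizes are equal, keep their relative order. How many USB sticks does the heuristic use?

4

Sorted descending: 16, 15, 11, 7, 6, 5, 5, 2.
  16 → USB stick 1 (new)  [load 16/21]
  15 → USB stick 2 (new)  [load 15/21]
  11 → USB stick 3 (new)  [load 11/21]
  7 → USB stick 3  [load 18/21]
  6 → USB stick 2  [load 21/21]
  5 → USB stick 1  [load 21/21]
  5 → USB stick 4 (new)  [load 5/21]
  2 → USB stick 3  [load 20/21]
4 USB sticks opened.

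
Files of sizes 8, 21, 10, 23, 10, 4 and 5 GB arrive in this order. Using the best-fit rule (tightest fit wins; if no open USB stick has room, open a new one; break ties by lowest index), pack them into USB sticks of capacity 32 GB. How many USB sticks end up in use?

  8 → USB stick 1 (new)  [load 8/32]
  21 → USB stick 1  [load 29/32]
  10 → USB stick 2 (new)  [load 10/32]
  23 → USB stick 3 (new)  [load 23/32]
  10 → USB stick 2  [load 20/32]
  4 → USB stick 3  [load 27/32]
  5 → USB stick 3  [load 32/32]
3 USB sticks opened.

3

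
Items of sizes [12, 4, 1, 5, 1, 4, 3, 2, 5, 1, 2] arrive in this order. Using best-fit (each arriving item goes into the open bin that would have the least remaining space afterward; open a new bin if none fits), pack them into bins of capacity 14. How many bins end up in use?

  12 → bin 1 (new)  [load 12/14]
  4 → bin 2 (new)  [load 4/14]
  1 → bin 1  [load 13/14]
  5 → bin 2  [load 9/14]
  1 → bin 1  [load 14/14]
  4 → bin 2  [load 13/14]
  3 → bin 3 (new)  [load 3/14]
  2 → bin 3  [load 5/14]
  5 → bin 3  [load 10/14]
  1 → bin 2  [load 14/14]
  2 → bin 3  [load 12/14]
3 bins opened.

3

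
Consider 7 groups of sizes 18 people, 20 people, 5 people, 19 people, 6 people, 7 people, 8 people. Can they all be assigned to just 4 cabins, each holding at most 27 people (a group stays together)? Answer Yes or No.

Yes

A valid assignment using 4 cabins:
  cabin 1: 20 + 7 = 27
  cabin 2: 19 + 8 = 27
  cabin 3: 18 + 6 = 24
  cabin 4: 5 = 5
Every load is within 27 people, so 4 cabins suffice.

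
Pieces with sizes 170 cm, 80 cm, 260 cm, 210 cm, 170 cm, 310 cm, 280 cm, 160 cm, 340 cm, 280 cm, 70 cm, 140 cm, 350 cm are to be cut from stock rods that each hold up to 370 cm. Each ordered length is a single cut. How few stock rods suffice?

Total = 350 + 340 + 310 + 280 + 280 + 260 + 210 + 170 + 170 + 160 + 140 + 80 + 70 = 2820 cm.
Lower bound: ⌈2820/370⌉ = 8 stock rods.
A packing using 9 stock rods:
  stock rod 1: 350 = 350
  stock rod 2: 340 = 340
  stock rod 3: 310 = 310
  stock rod 4: 280 + 80 = 360
  stock rod 5: 280 + 70 = 350
  stock rod 6: 260 = 260
  stock rod 7: 210 + 160 = 370
  stock rod 8: 170 + 170 = 340
  stock rod 9: 140 = 140
No arrangement into 8 stock rods stays within capacity, so 9 is optimal.

9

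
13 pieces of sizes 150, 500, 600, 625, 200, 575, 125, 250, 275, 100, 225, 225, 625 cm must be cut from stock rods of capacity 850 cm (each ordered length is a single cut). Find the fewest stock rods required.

6

Total = 625 + 625 + 600 + 575 + 500 + 275 + 250 + 225 + 225 + 200 + 150 + 125 + 100 = 4475 cm.
Lower bound: ⌈4475/850⌉ = 6 stock rods.
A packing using 6 stock rods:
  stock rod 1: 625 + 225 = 850
  stock rod 2: 625 + 225 = 850
  stock rod 3: 600 + 250 = 850
  stock rod 4: 575 + 275 = 850
  stock rod 5: 500 + 200 + 150 = 850
  stock rod 6: 125 + 100 = 225
This matches the lower bound, so 6 is optimal.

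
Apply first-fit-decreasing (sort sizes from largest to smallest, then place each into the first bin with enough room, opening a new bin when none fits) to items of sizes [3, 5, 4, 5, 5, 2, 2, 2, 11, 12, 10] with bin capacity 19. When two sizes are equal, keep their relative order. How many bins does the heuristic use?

4

Sorted descending: 12, 11, 10, 5, 5, 5, 4, 3, 2, 2, 2.
  12 → bin 1 (new)  [load 12/19]
  11 → bin 2 (new)  [load 11/19]
  10 → bin 3 (new)  [load 10/19]
  5 → bin 1  [load 17/19]
  5 → bin 2  [load 16/19]
  5 → bin 3  [load 15/19]
  4 → bin 3  [load 19/19]
  3 → bin 2  [load 19/19]
  2 → bin 1  [load 19/19]
  2 → bin 4 (new)  [load 2/19]
  2 → bin 4  [load 4/19]
4 bins opened.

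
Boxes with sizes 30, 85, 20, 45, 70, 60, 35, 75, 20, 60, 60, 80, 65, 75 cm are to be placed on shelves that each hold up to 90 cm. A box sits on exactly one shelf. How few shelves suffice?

Total = 85 + 80 + 75 + 75 + 70 + 65 + 60 + 60 + 60 + 45 + 35 + 30 + 20 + 20 = 780 cm.
Lower bound: ⌈780/90⌉ = 9 shelves.
A packing using 10 shelves:
  shelf 1: 85 = 85
  shelf 2: 80 = 80
  shelf 3: 75 = 75
  shelf 4: 75 = 75
  shelf 5: 70 + 20 = 90
  shelf 6: 65 + 20 = 85
  shelf 7: 60 + 30 = 90
  shelf 8: 60 = 60
  shelf 9: 60 = 60
  shelf 10: 45 + 35 = 80
No arrangement into 9 shelves stays within capacity, so 10 is optimal.

10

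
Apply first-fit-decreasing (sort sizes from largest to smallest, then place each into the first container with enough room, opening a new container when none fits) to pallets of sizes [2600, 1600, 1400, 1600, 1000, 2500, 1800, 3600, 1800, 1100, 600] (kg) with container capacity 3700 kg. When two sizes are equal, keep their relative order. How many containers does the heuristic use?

Sorted descending: 3600, 2600, 2500, 1800, 1800, 1600, 1600, 1400, 1100, 1000, 600.
  3600 → container 1 (new)  [load 3600/3700]
  2600 → container 2 (new)  [load 2600/3700]
  2500 → container 3 (new)  [load 2500/3700]
  1800 → container 4 (new)  [load 1800/3700]
  1800 → container 4  [load 3600/3700]
  1600 → container 5 (new)  [load 1600/3700]
  1600 → container 5  [load 3200/3700]
  1400 → container 6 (new)  [load 1400/3700]
  1100 → container 2  [load 3700/3700]
  1000 → container 3  [load 3500/3700]
  600 → container 6  [load 2000/3700]
6 containers opened.

6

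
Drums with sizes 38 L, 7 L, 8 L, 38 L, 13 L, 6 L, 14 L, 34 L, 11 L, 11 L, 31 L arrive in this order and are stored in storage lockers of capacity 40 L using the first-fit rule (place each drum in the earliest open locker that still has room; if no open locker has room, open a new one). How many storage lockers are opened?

  38 → locker 1 (new)  [load 38/40]
  7 → locker 2 (new)  [load 7/40]
  8 → locker 2  [load 15/40]
  38 → locker 3 (new)  [load 38/40]
  13 → locker 2  [load 28/40]
  6 → locker 2  [load 34/40]
  14 → locker 4 (new)  [load 14/40]
  34 → locker 5 (new)  [load 34/40]
  11 → locker 4  [load 25/40]
  11 → locker 4  [load 36/40]
  31 → locker 6 (new)  [load 31/40]
6 storage lockers opened.

6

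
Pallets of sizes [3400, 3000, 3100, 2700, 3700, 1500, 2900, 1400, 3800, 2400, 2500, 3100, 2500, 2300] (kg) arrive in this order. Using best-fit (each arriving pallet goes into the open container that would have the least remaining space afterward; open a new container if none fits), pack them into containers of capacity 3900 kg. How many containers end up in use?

  3400 → container 1 (new)  [load 3400/3900]
  3000 → container 2 (new)  [load 3000/3900]
  3100 → container 3 (new)  [load 3100/3900]
  2700 → container 4 (new)  [load 2700/3900]
  3700 → container 5 (new)  [load 3700/3900]
  1500 → container 6 (new)  [load 1500/3900]
  2900 → container 7 (new)  [load 2900/3900]
  1400 → container 6  [load 2900/3900]
  3800 → container 8 (new)  [load 3800/3900]
  2400 → container 9 (new)  [load 2400/3900]
  2500 → container 10 (new)  [load 2500/3900]
  3100 → container 11 (new)  [load 3100/3900]
  2500 → container 12 (new)  [load 2500/3900]
  2300 → container 13 (new)  [load 2300/3900]
13 containers opened.

13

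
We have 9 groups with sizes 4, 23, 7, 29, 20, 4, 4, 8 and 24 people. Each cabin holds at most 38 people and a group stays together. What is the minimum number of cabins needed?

Total = 29 + 24 + 23 + 20 + 8 + 7 + 4 + 4 + 4 = 123 people.
Lower bound: ⌈123/38⌉ = 4 cabins.
A packing using 4 cabins:
  cabin 1: 29 + 8 = 37
  cabin 2: 24 + 7 + 4 = 35
  cabin 3: 23 + 4 + 4 = 31
  cabin 4: 20 = 20
This matches the lower bound, so 4 is optimal.

4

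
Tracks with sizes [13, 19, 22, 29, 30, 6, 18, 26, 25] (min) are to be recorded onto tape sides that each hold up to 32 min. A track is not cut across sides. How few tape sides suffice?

Total = 30 + 29 + 26 + 25 + 22 + 19 + 18 + 13 + 6 = 188 min.
Lower bound: ⌈188/32⌉ = 6 tape sides.
Also, 7 tracks each exceed 16 min, and no two of those can share a side, so at least 7 tape sides are needed.
A packing using 7 tape sides:
  side 1: 30 = 30
  side 2: 29 = 29
  side 3: 26 + 6 = 32
  side 4: 25 = 25
  side 5: 22 = 22
  side 6: 19 + 13 = 32
  side 7: 18 = 18
This matches the lower bound, so 7 is optimal.

7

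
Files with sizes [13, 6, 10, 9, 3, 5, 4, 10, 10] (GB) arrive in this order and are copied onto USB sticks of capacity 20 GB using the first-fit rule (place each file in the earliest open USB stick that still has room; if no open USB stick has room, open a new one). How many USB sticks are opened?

4

  13 → USB stick 1 (new)  [load 13/20]
  6 → USB stick 1  [load 19/20]
  10 → USB stick 2 (new)  [load 10/20]
  9 → USB stick 2  [load 19/20]
  3 → USB stick 3 (new)  [load 3/20]
  5 → USB stick 3  [load 8/20]
  4 → USB stick 3  [load 12/20]
  10 → USB stick 4 (new)  [load 10/20]
  10 → USB stick 4  [load 20/20]
4 USB sticks opened.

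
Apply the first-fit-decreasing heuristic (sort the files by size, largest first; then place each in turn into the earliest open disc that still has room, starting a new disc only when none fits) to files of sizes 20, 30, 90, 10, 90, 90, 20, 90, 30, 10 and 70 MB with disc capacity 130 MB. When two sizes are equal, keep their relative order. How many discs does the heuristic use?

5

Sorted descending: 90, 90, 90, 90, 70, 30, 30, 20, 20, 10, 10.
  90 → disc 1 (new)  [load 90/130]
  90 → disc 2 (new)  [load 90/130]
  90 → disc 3 (new)  [load 90/130]
  90 → disc 4 (new)  [load 90/130]
  70 → disc 5 (new)  [load 70/130]
  30 → disc 1  [load 120/130]
  30 → disc 2  [load 120/130]
  20 → disc 3  [load 110/130]
  20 → disc 3  [load 130/130]
  10 → disc 1  [load 130/130]
  10 → disc 2  [load 130/130]
5 discs opened.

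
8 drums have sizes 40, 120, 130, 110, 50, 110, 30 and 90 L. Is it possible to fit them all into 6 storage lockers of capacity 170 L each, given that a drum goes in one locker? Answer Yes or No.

Yes

A valid assignment using 5 storage lockers:
  locker 1: 130 + 40 = 170
  locker 2: 120 + 50 = 170
  locker 3: 110 + 30 = 140
  locker 4: 110 = 110
  locker 5: 90 = 90
That uses only 5 ≤ 6, so 6 storage lockers are enough.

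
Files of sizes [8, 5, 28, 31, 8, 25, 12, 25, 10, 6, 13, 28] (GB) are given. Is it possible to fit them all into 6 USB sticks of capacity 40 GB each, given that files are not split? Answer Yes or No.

A valid assignment using 6 USB sticks:
  USB stick 1: 31 + 8 = 39
  USB stick 2: 28 + 12 = 40
  USB stick 3: 28 + 10 = 38
  USB stick 4: 25 + 13 = 38
  USB stick 5: 25 + 8 + 6 = 39
  USB stick 6: 5 = 5
Every load is within 40 GB, so 6 USB sticks suffice.

Yes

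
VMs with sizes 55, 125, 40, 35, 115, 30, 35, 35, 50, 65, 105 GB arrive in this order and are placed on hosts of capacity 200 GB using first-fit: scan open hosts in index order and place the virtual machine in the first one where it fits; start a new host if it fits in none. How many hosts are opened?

4

  55 → host 1 (new)  [load 55/200]
  125 → host 1  [load 180/200]
  40 → host 2 (new)  [load 40/200]
  35 → host 2  [load 75/200]
  115 → host 2  [load 190/200]
  30 → host 3 (new)  [load 30/200]
  35 → host 3  [load 65/200]
  35 → host 3  [load 100/200]
  50 → host 3  [load 150/200]
  65 → host 4 (new)  [load 65/200]
  105 → host 4  [load 170/200]
4 hosts opened.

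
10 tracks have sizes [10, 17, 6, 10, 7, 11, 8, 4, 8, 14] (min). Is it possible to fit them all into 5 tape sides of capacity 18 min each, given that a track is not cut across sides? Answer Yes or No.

Total = 95 min; ⌈95/18⌉ = 6.
At least 6 tape sides are required, but only 5 are allowed.

No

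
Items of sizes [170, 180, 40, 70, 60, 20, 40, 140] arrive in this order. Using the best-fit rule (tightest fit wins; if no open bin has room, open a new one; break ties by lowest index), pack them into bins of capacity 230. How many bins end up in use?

  170 → bin 1 (new)  [load 170/230]
  180 → bin 2 (new)  [load 180/230]
  40 → bin 2  [load 220/230]
  70 → bin 3 (new)  [load 70/230]
  60 → bin 1  [load 230/230]
  20 → bin 3  [load 90/230]
  40 → bin 3  [load 130/230]
  140 → bin 4 (new)  [load 140/230]
4 bins opened.

4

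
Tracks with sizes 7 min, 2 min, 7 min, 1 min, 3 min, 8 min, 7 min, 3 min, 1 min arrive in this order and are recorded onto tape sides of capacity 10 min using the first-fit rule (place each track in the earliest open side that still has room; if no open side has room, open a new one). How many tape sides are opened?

4

  7 → side 1 (new)  [load 7/10]
  2 → side 1  [load 9/10]
  7 → side 2 (new)  [load 7/10]
  1 → side 1  [load 10/10]
  3 → side 2  [load 10/10]
  8 → side 3 (new)  [load 8/10]
  7 → side 4 (new)  [load 7/10]
  3 → side 4  [load 10/10]
  1 → side 3  [load 9/10]
4 tape sides opened.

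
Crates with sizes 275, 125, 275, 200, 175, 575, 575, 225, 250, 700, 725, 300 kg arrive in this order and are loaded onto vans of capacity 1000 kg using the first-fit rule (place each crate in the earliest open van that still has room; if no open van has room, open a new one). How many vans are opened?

  275 → van 1 (new)  [load 275/1000]
  125 → van 1  [load 400/1000]
  275 → van 1  [load 675/1000]
  200 → van 1  [load 875/1000]
  175 → van 2 (new)  [load 175/1000]
  575 → van 2  [load 750/1000]
  575 → van 3 (new)  [load 575/1000]
  225 → van 2  [load 975/1000]
  250 → van 3  [load 825/1000]
  700 → van 4 (new)  [load 700/1000]
  725 → van 5 (new)  [load 725/1000]
  300 → van 4  [load 1000/1000]
5 vans opened.

5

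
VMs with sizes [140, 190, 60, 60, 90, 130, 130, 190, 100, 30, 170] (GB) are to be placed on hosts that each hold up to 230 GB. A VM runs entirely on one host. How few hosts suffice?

Total = 190 + 190 + 170 + 140 + 130 + 130 + 100 + 90 + 60 + 60 + 30 = 1290 GB.
Lower bound: ⌈1290/230⌉ = 6 hosts.
A packing using 6 hosts:
  host 1: 190 + 30 = 220
  host 2: 190 = 190
  host 3: 170 + 60 = 230
  host 4: 140 + 90 = 230
  host 5: 130 + 100 = 230
  host 6: 130 + 60 = 190
This matches the lower bound, so 6 is optimal.

6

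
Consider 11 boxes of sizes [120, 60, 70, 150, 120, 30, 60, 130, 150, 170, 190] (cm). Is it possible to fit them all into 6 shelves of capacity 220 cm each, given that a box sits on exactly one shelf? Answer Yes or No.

Total = 1250 cm; ⌈1250/220⌉ = 6.
7 boxes each exceed half the capacity and cannot share a shelf, forcing at least 7 shelves.
At least 7 shelves are required, but only 6 are allowed.

No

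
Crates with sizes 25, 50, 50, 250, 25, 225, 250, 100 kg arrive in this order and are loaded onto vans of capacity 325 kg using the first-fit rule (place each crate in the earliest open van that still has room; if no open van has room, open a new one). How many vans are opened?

  25 → van 1 (new)  [load 25/325]
  50 → van 1  [load 75/325]
  50 → van 1  [load 125/325]
  250 → van 2 (new)  [load 250/325]
  25 → van 1  [load 150/325]
  225 → van 3 (new)  [load 225/325]
  250 → van 4 (new)  [load 250/325]
  100 → van 1  [load 250/325]
4 vans opened.

4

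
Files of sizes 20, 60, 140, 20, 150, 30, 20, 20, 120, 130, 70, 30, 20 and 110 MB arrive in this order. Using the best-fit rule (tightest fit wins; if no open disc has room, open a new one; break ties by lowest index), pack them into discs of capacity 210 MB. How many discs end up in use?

  20 → disc 1 (new)  [load 20/210]
  60 → disc 1  [load 80/210]
  140 → disc 2 (new)  [load 140/210]
  20 → disc 2  [load 160/210]
  150 → disc 3 (new)  [load 150/210]
  30 → disc 2  [load 190/210]
  20 → disc 2  [load 210/210]
  20 → disc 3  [load 170/210]
  120 → disc 1  [load 200/210]
  130 → disc 4 (new)  [load 130/210]
  70 → disc 4  [load 200/210]
  30 → disc 3  [load 200/210]
  20 → disc 5 (new)  [load 20/210]
  110 → disc 5  [load 130/210]
5 discs opened.

5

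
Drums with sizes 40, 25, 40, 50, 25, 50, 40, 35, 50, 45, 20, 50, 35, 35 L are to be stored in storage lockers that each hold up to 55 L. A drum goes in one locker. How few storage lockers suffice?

12

Total = 50 + 50 + 50 + 50 + 45 + 40 + 40 + 40 + 35 + 35 + 35 + 25 + 25 + 20 = 540 L.
Lower bound: ⌈540/55⌉ = 10 storage lockers.
Also, 11 drums each exceed 55/2 L, and no two of those can share a locker, so at least 11 storage lockers are needed.
A packing using 12 storage lockers:
  locker 1: 50 = 50
  locker 2: 50 = 50
  locker 3: 50 = 50
  locker 4: 50 = 50
  locker 5: 45 = 45
  locker 6: 40 = 40
  locker 7: 40 = 40
  locker 8: 40 = 40
  locker 9: 35 + 20 = 55
  locker 10: 35 = 35
  locker 11: 35 = 35
  locker 12: 25 + 25 = 50
No arrangement into 11 storage lockers stays within capacity, so 12 is optimal.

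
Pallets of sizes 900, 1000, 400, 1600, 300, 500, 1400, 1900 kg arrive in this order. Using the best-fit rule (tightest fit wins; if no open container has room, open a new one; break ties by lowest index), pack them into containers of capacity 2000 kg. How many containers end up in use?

  900 → container 1 (new)  [load 900/2000]
  1000 → container 1  [load 1900/2000]
  400 → container 2 (new)  [load 400/2000]
  1600 → container 2  [load 2000/2000]
  300 → container 3 (new)  [load 300/2000]
  500 → container 3  [load 800/2000]
  1400 → container 4 (new)  [load 1400/2000]
  1900 → container 5 (new)  [load 1900/2000]
5 containers opened.

5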